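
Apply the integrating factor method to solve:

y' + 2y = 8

Using integrating factor method:

General solution: y = 4 + Ce^(-2x)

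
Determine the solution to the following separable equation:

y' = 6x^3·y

Separating variables and integrating:
ln|y| = 3x^4/2 + C

General solution: y = Ce^(3x^4/2)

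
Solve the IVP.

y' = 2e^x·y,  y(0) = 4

General solution: y = Ce^(2e^x)
Applying IC y(0) = 4:
Particular solution: y = 4e^(2(e^x - 1))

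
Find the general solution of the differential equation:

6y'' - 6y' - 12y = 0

Characteristic equation: 6r² - 6r - 12 = 0
Divide by 6: r² - r - 2 = 0
Roots: r = 2, -1 (distinct real)
General solution: y = C₁e^(2x) + C₂e^(-x)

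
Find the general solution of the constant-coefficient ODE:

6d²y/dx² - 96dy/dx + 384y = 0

Characteristic equation: 6r² - 96r + 384 = 0
Divide by 6: r² - 16r + 64 = 0
Factored: (r - 8)² = 0
Repeated root: r = 8
General solution: y = (C₁ + C₂x)e^(8x)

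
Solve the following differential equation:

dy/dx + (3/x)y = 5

Using integrating factor method:

General solution: y = (5/4)x + Cx^(-3)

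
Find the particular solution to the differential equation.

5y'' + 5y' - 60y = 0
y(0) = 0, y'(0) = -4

General solution: y = C₁e^(3x) + C₂e^(-4x)
Applying ICs: C₁ = -4/7, C₂ = 4/7
Particular solution: y = -(4/7)e^(3x) + (4/7)e^(-4x)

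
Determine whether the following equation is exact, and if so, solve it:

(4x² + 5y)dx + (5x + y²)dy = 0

Verify exactness: ∂M/∂y = ∂N/∂x ✓
Find F(x,y) such that ∂F/∂x = M, ∂F/∂y = N
Solution: 4x³/3 + 5xy + y³/3 = C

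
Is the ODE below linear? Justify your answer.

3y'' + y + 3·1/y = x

No. Nonlinear (1/y term)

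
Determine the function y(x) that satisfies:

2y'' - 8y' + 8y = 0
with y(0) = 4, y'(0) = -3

General solution: y = (C₁ + C₂x)e^(2x)
Repeated root r = 2
Applying ICs: C₁ = 4, C₂ = -11
Particular solution: y = (4 - 11x)e^(2x)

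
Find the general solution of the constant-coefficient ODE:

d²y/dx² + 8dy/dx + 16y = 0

Characteristic equation: r² + 8r + 16 = 0
Factored: (r + 4)² = 0
Repeated root: r = -4
General solution: y = (C₁ + C₂x)e^(-4x)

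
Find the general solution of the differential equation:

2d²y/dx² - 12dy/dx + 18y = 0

Characteristic equation: 2r² - 12r + 18 = 0
Divide by 2: r² - 6r + 9 = 0
Factored: (r - 3)² = 0
Repeated root: r = 3
General solution: y = (C₁ + C₂x)e^(3x)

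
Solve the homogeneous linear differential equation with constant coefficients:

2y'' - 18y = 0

Characteristic equation: 2r² - 18 = 0
Divide by 2: r² - 9 = 0
Roots: r = 3, -3 (distinct real)
General solution: y = C₁e^(3x) + C₂e^(-3x)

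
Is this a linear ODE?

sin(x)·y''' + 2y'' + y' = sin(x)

Yes. Linear (y and its derivatives appear to the first power only, no products of y terms)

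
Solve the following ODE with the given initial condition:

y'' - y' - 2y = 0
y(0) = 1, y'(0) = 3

General solution: y = C₁e^(2x) + C₂e^(-x)
Applying ICs: C₁ = 4/3, C₂ = -1/3
Particular solution: y = (4/3)e^(2x) - (1/3)e^(-x)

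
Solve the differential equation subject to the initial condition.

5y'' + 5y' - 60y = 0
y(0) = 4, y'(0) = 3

General solution: y = C₁e^(3x) + C₂e^(-4x)
Applying ICs: C₁ = 19/7, C₂ = 9/7
Particular solution: y = (19/7)e^(3x) + (9/7)e^(-4x)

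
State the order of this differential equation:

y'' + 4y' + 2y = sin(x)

The order is 2 (highest derivative is of order 2).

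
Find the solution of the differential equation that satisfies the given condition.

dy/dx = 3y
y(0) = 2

General solution: y = Ce^(3x)
Applying IC y(0) = 2:
Particular solution: y = 2e^(3x)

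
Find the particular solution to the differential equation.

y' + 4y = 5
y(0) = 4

General solution: y = 5/4 + Ce^(-4x)
Applying y(0) = 4: C = 4 - 5/4 = 11/4
Particular solution: y = 5/4 + (11/4)e^(-4x)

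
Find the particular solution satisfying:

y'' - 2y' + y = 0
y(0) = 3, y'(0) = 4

General solution: y = (C₁ + C₂x)e^x
Repeated root r = 1
Applying ICs: C₁ = 3, C₂ = 1
Particular solution: y = (3 + x)e^x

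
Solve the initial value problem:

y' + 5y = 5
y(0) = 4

General solution: y = 1 + Ce^(-5x)
Applying y(0) = 4: C = 4 - 1 = 3
Particular solution: y = 1 + 3e^(-5x)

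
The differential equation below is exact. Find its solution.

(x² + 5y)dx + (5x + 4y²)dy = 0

Verify exactness: ∂M/∂y = ∂N/∂x ✓
Find F(x,y) such that ∂F/∂x = M, ∂F/∂y = N
Solution: x³/3 + 5xy + 4y³/3 = C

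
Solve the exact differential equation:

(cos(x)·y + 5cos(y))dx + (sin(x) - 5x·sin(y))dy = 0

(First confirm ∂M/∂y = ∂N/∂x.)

Verify exactness: ∂M/∂y = ∂N/∂x ✓
Find F(x,y) such that ∂F/∂x = M, ∂F/∂y = N
Solution: sin(x)·y + 5x·cos(y) = C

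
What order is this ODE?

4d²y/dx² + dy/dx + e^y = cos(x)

The order is 2 (highest derivative is of order 2).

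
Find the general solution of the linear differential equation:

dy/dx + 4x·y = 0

Using integrating factor method:

General solution: y = Ce^(-2x^2)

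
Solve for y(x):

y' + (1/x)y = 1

Using integrating factor method:

General solution: y = (1/2)x + C/x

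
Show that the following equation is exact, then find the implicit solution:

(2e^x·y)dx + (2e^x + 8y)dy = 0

Verify exactness: ∂M/∂y = ∂N/∂x ✓
Find F(x,y) such that ∂F/∂x = M, ∂F/∂y = N
Solution: 2e^x·y + 4y² = C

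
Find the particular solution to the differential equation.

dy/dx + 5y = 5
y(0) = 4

General solution: y = 1 + Ce^(-5x)
Applying y(0) = 4: C = 4 - 1 = 3
Particular solution: y = 1 + 3e^(-5x)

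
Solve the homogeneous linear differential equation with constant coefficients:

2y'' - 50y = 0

Characteristic equation: 2r² - 50 = 0
Divide by 2: r² - 25 = 0
Roots: r = 5, -5 (distinct real)
General solution: y = C₁e^(5x) + C₂e^(-5x)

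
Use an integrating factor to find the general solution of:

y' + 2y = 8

Using integrating factor method:

General solution: y = 4 + Ce^(-2x)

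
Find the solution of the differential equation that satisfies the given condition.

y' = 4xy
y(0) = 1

General solution: y = Ce^(2x²)
Applying IC y(0) = 1:
Particular solution: y = e^(2x²)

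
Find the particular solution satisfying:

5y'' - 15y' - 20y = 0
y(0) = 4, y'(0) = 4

General solution: y = C₁e^(4x) + C₂e^(-x)
Applying ICs: C₁ = 8/5, C₂ = 12/5
Particular solution: y = (8/5)e^(4x) + (12/5)e^(-x)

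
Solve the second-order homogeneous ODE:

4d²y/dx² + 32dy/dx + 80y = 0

Characteristic equation: 4r² + 32r + 80 = 0
Divide by 4: r² + 8r + 20 = 0
Roots: r = -4 ± 2i (complex conjugates)
General solution: y = e^(-4x)(C₁cos(2x) + C₂sin(2x))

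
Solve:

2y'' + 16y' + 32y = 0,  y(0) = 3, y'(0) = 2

General solution: y = (C₁ + C₂x)e^(-4x)
Repeated root r = -4
Applying ICs: C₁ = 3, C₂ = 14
Particular solution: y = (3 + 14x)e^(-4x)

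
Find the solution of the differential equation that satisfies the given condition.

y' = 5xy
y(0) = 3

General solution: y = Ce^(5x²/2)
Applying IC y(0) = 3:
Particular solution: y = 3e^(5x²/2)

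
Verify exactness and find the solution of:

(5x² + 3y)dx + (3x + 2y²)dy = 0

Verify exactness: ∂M/∂y = ∂N/∂x ✓
Find F(x,y) such that ∂F/∂x = M, ∂F/∂y = N
Solution: 5x³/3 + 3xy + 2y³/3 = C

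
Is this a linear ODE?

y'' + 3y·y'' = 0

No. Nonlinear (y·y'' term)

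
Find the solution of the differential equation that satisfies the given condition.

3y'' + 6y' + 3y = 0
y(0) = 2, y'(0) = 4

General solution: y = (C₁ + C₂x)e^(-x)
Repeated root r = -1
Applying ICs: C₁ = 2, C₂ = 6
Particular solution: y = (2 + 6x)e^(-x)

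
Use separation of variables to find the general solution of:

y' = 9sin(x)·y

Separating variables and integrating:
ln|y| = -9cos(x) + C

General solution: y = Ce^(-9cos(x))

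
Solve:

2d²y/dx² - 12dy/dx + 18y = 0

Characteristic equation: 2r² - 12r + 18 = 0
Divide by 2: r² - 6r + 9 = 0
Factored: (r - 3)² = 0
Repeated root: r = 3
General solution: y = (C₁ + C₂x)e^(3x)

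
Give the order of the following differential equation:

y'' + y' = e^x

The order is 2 (highest derivative is of order 2).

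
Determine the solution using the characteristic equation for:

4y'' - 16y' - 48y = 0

Characteristic equation: 4r² - 16r - 48 = 0
Divide by 4: r² - 4r - 12 = 0
Roots: r = 6, -2 (distinct real)
General solution: y = C₁e^(6x) + C₂e^(-2x)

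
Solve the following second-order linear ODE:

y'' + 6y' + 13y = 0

Characteristic equation: r² + 6r + 13 = 0
Roots: r = -3 ± 2i (complex conjugates)
General solution: y = e^(-3x)(C₁cos(2x) + C₂sin(2x))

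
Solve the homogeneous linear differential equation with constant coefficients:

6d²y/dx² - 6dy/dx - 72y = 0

Characteristic equation: 6r² - 6r - 72 = 0
Divide by 6: r² - r - 12 = 0
Roots: r = 4, -3 (distinct real)
General solution: y = C₁e^(4x) + C₂e^(-3x)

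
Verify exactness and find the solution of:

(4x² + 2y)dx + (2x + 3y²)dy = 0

Verify exactness: ∂M/∂y = ∂N/∂x ✓
Find F(x,y) such that ∂F/∂x = M, ∂F/∂y = N
Solution: 4x³/3 + 2xy + y³ = C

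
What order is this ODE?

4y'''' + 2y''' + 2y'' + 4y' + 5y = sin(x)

The order is 4 (highest derivative is of order 4).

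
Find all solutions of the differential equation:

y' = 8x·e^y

Separating variables and integrating:
-e^(-y) = 4x² + C

General solution: y = -ln(C - 4x²)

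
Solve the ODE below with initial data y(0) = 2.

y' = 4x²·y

General solution: y = Ce^(4x³/3)
Applying IC y(0) = 2:
Particular solution: y = 2e^(4x³/3)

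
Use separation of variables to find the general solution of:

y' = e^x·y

Separating variables and integrating:
ln|y| = e^x + C

General solution: y = Ce^(e^x)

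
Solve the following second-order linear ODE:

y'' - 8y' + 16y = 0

Characteristic equation: r² - 8r + 16 = 0
Factored: (r - 4)² = 0
Repeated root: r = 4
General solution: y = (C₁ + C₂x)e^(4x)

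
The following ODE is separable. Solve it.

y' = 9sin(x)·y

Separating variables and integrating:
ln|y| = -9cos(x) + C

General solution: y = Ce^(-9cos(x))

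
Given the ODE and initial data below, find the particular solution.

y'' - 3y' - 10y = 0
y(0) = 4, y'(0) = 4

General solution: y = C₁e^(5x) + C₂e^(-2x)
Applying ICs: C₁ = 12/7, C₂ = 16/7
Particular solution: y = (12/7)e^(5x) + (16/7)e^(-2x)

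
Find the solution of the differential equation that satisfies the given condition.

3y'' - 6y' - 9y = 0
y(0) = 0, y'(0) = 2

General solution: y = C₁e^(3x) + C₂e^(-x)
Applying ICs: C₁ = 1/2, C₂ = -1/2
Particular solution: y = (1/2)e^(3x) - (1/2)e^(-x)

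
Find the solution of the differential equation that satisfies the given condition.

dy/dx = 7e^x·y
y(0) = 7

General solution: y = Ce^(7e^x)
Applying IC y(0) = 7:
Particular solution: y = 7e^(7(e^x - 1))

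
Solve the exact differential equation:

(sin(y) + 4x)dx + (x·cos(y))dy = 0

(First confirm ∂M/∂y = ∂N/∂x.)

Verify exactness: ∂M/∂y = ∂N/∂x ✓
Find F(x,y) such that ∂F/∂x = M, ∂F/∂y = N
Solution: x·sin(y) + 2x² = C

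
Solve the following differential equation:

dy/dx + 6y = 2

Using integrating factor method:

General solution: y = 1/3 + Ce^(-6x)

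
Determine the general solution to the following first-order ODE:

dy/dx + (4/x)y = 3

Using integrating factor method:

General solution: y = (3/5)x + Cx^(-4)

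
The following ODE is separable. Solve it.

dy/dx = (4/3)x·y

Separating variables and integrating:
ln|y| = 2x^2/3 + C

General solution: y = Ce^(2x^2/3)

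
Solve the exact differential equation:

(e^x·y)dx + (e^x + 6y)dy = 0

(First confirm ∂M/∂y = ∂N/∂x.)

Verify exactness: ∂M/∂y = ∂N/∂x ✓
Find F(x,y) such that ∂F/∂x = M, ∂F/∂y = N
Solution: e^x·y + 3y² = C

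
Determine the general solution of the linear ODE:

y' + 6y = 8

Using integrating factor method:

General solution: y = 4/3 + Ce^(-6x)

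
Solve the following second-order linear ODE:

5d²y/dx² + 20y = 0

Characteristic equation: 5r² + 20 = 0
Divide by 5: r² + 4 = 0
Roots: r = ±2i (complex conjugates)
General solution: y = C₁cos(2x) + C₂sin(2x)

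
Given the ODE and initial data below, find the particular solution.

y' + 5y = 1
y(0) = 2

General solution: y = 1/5 + Ce^(-5x)
Applying y(0) = 2: C = 2 - 1/5 = 9/5
Particular solution: y = 1/5 + (9/5)e^(-5x)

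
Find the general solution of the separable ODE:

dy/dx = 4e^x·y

Separating variables and integrating:
ln|y| = 4e^x + C

General solution: y = Ce^(4e^x)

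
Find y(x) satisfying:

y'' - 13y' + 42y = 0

Characteristic equation: r² - 13r + 42 = 0
Roots: r = 6, 7 (distinct real)
General solution: y = C₁e^(6x) + C₂e^(7x)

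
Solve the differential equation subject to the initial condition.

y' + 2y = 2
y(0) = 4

General solution: y = 1 + Ce^(-2x)
Applying y(0) = 4: C = 4 - 1 = 3
Particular solution: y = 1 + 3e^(-2x)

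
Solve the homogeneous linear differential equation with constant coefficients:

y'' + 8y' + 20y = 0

Characteristic equation: r² + 8r + 20 = 0
Roots: r = -4 ± 2i (complex conjugates)
General solution: y = e^(-4x)(C₁cos(2x) + C₂sin(2x))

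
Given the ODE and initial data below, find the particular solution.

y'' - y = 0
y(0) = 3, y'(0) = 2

General solution: y = C₁e^x + C₂e^(-x)
Applying ICs: C₁ = 5/2, C₂ = 1/2
Particular solution: y = (5/2)e^x + (1/2)e^(-x)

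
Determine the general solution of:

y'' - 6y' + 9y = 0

Characteristic equation: r² - 6r + 9 = 0
Factored: (r - 3)² = 0
Repeated root: r = 3
General solution: y = (C₁ + C₂x)e^(3x)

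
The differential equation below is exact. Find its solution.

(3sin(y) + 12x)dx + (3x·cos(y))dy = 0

Verify exactness: ∂M/∂y = ∂N/∂x ✓
Find F(x,y) such that ∂F/∂x = M, ∂F/∂y = N
Solution: 3x·sin(y) + 6x² = C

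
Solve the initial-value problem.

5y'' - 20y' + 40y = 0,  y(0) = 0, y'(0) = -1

General solution: y = e^(2x)(C₁cos(2x) + C₂sin(2x))
Complex roots r = 2 ± 2i
Applying ICs: C₁ = 0, C₂ = -1/2
Particular solution: y = e^(2x)(-(1/2)sin(2x))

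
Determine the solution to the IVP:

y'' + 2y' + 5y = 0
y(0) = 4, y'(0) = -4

General solution: y = e^(-x)(C₁cos(2x) + C₂sin(2x))
Complex roots r = -1 ± 2i
Applying ICs: C₁ = 4, C₂ = 0
Particular solution: y = e^(-x)(4cos(2x))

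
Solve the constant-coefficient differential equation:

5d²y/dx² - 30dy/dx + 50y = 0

Characteristic equation: 5r² - 30r + 50 = 0
Divide by 5: r² - 6r + 10 = 0
Roots: r = 3 ± i (complex conjugates)
General solution: y = e^(3x)(C₁cos(x) + C₂sin(x))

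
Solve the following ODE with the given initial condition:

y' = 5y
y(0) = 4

General solution: y = Ce^(5x)
Applying IC y(0) = 4:
Particular solution: y = 4e^(5x)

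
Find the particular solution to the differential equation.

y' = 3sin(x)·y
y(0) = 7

General solution: y = Ce^(-3cos(x))
Applying IC y(0) = 7:
Particular solution: y = 7e^(3(1-cos(x)))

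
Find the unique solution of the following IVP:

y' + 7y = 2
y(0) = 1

General solution: y = 2/7 + Ce^(-7x)
Applying y(0) = 1: C = 1 - 2/7 = 5/7
Particular solution: y = 2/7 + (5/7)e^(-7x)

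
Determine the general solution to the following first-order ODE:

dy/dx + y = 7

Using integrating factor method:

General solution: y = 7 + Ce^(-x)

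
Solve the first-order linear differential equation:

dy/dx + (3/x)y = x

Using integrating factor method:

General solution: y = (1/5)x^2 + Cx^(-3)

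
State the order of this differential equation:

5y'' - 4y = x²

The order is 2 (highest derivative is of order 2).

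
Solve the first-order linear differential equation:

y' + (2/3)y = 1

Using integrating factor method:

General solution: y = 3/2 + Ce^(-2x/3)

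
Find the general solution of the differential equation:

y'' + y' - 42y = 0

Characteristic equation: r² + r - 42 = 0
Roots: r = 6, -7 (distinct real)
General solution: y = C₁e^(6x) + C₂e^(-7x)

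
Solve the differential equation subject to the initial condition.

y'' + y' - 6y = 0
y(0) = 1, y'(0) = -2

General solution: y = C₁e^(2x) + C₂e^(-3x)
Applying ICs: C₁ = 1/5, C₂ = 4/5
Particular solution: y = (1/5)e^(2x) + (4/5)e^(-3x)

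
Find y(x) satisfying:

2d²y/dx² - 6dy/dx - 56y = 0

Characteristic equation: 2r² - 6r - 56 = 0
Divide by 2: r² - 3r - 28 = 0
Roots: r = 7, -4 (distinct real)
General solution: y = C₁e^(7x) + C₂e^(-4x)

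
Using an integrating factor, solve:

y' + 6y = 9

Using integrating factor method:

General solution: y = 3/2 + Ce^(-6x)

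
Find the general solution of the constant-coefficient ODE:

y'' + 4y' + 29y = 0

Characteristic equation: r² + 4r + 29 = 0
Roots: r = -2 ± 5i (complex conjugates)
General solution: y = e^(-2x)(C₁cos(5x) + C₂sin(5x))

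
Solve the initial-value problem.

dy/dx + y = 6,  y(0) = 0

General solution: y = 6 + Ce^(-x)
Applying y(0) = 0: C = 0 - 6 = -6
Particular solution: y = 6 - 6e^(-x)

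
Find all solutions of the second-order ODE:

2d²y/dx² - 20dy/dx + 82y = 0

Characteristic equation: 2r² - 20r + 82 = 0
Divide by 2: r² - 10r + 41 = 0
Roots: r = 5 ± 4i (complex conjugates)
General solution: y = e^(5x)(C₁cos(4x) + C₂sin(4x))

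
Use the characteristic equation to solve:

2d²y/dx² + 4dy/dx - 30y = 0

Characteristic equation: 2r² + 4r - 30 = 0
Divide by 2: r² + 2r - 15 = 0
Roots: r = 3, -5 (distinct real)
General solution: y = C₁e^(3x) + C₂e^(-5x)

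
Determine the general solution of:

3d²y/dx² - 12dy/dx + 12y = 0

Characteristic equation: 3r² - 12r + 12 = 0
Divide by 3: r² - 4r + 4 = 0
Factored: (r - 2)² = 0
Repeated root: r = 2
General solution: y = (C₁ + C₂x)e^(2x)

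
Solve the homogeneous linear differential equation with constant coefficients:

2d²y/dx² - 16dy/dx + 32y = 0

Characteristic equation: 2r² - 16r + 32 = 0
Divide by 2: r² - 8r + 16 = 0
Factored: (r - 4)² = 0
Repeated root: r = 4
General solution: y = (C₁ + C₂x)e^(4x)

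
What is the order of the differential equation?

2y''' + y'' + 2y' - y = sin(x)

The order is 3 (highest derivative is of order 3).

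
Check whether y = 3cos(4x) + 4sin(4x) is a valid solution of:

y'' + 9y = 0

Verification:
y'' = -48cos(4x) - 64sin(4x)
y'' + 9y ≠ 0 (frequency mismatch: got 16 instead of 9)

No, it is not a solution.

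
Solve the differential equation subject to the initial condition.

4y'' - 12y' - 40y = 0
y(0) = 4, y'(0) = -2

General solution: y = C₁e^(5x) + C₂e^(-2x)
Applying ICs: C₁ = 6/7, C₂ = 22/7
Particular solution: y = (6/7)e^(5x) + (22/7)e^(-2x)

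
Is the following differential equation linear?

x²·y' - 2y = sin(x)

Yes. Linear (y and its derivatives appear to the first power only, no products of y terms)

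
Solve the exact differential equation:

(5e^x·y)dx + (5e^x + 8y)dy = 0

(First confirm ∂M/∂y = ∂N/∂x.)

Verify exactness: ∂M/∂y = ∂N/∂x ✓
Find F(x,y) such that ∂F/∂x = M, ∂F/∂y = N
Solution: 5e^x·y + 4y² = C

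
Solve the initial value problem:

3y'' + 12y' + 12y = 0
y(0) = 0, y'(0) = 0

General solution: y = (C₁ + C₂x)e^(-2x)
Repeated root r = -2
Applying ICs: C₁ = 0, C₂ = 0
Particular solution: y = 0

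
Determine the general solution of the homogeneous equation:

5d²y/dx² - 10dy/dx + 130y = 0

Characteristic equation: 5r² - 10r + 130 = 0
Divide by 5: r² - 2r + 26 = 0
Roots: r = 1 ± 5i (complex conjugates)
General solution: y = e^x(C₁cos(5x) + C₂sin(5x))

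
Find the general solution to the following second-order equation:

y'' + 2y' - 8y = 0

Characteristic equation: r² + 2r - 8 = 0
Roots: r = 2, -4 (distinct real)
General solution: y = C₁e^(2x) + C₂e^(-4x)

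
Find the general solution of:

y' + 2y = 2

Using integrating factor method:

General solution: y = 1 + Ce^(-2x)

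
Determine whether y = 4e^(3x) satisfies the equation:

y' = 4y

Verification:
y = 4e^(3x)
y' = 12e^(3x)
But 4y = 16e^(3x)
y' ≠ 4y — the derivative does not match

No, it is not a solution.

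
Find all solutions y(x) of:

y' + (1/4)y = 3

Using integrating factor method:

General solution: y = 12 + Ce^(-x/4)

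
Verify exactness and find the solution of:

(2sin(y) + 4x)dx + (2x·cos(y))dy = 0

Verify exactness: ∂M/∂y = ∂N/∂x ✓
Find F(x,y) such that ∂F/∂x = M, ∂F/∂y = N
Solution: 2x·sin(y) + 2x² = C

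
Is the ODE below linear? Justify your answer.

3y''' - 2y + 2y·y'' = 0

No. Nonlinear (y·y'' term)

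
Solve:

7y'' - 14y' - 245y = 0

Characteristic equation: 7r² - 14r - 245 = 0
Divide by 7: r² - 2r - 35 = 0
Roots: r = 7, -5 (distinct real)
General solution: y = C₁e^(7x) + C₂e^(-5x)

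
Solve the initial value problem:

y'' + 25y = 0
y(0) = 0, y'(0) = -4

General solution: y = C₁cos(5x) + C₂sin(5x)
Complex roots r = ±5i
Applying ICs: C₁ = 0, C₂ = -4/5
Particular solution: y = -(4/5)sin(5x)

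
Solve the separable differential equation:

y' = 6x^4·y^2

Separating variables and integrating:
-1/y = 6x^5/5 + C

General solution: y^-1 = (-6/5)x^5 + C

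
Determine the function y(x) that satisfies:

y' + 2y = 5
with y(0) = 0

General solution: y = 5/2 + Ce^(-2x)
Applying y(0) = 0: C = 0 - 5/2 = -5/2
Particular solution: y = 5/2 - (5/2)e^(-2x)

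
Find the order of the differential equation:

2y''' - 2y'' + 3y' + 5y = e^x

The order is 3 (highest derivative is of order 3).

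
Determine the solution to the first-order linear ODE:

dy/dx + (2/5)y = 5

Using integrating factor method:

General solution: y = 25/2 + Ce^(-2x/5)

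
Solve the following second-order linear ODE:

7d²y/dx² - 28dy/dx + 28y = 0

Characteristic equation: 7r² - 28r + 28 = 0
Divide by 7: r² - 4r + 4 = 0
Factored: (r - 2)² = 0
Repeated root: r = 2
General solution: y = (C₁ + C₂x)e^(2x)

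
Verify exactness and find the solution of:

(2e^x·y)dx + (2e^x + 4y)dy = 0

Verify exactness: ∂M/∂y = ∂N/∂x ✓
Find F(x,y) such that ∂F/∂x = M, ∂F/∂y = N
Solution: 2e^x·y + 2y² = C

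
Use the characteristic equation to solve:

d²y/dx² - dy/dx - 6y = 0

Characteristic equation: r² - r - 6 = 0
Roots: r = 3, -2 (distinct real)
General solution: y = C₁e^(3x) + C₂e^(-2x)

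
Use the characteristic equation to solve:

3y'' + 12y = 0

Characteristic equation: 3r² + 12 = 0
Divide by 3: r² + 4 = 0
Roots: r = ±2i (complex conjugates)
General solution: y = C₁cos(2x) + C₂sin(2x)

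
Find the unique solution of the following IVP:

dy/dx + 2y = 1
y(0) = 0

General solution: y = 1/2 + Ce^(-2x)
Applying y(0) = 0: C = 0 - 1/2 = -1/2
Particular solution: y = 1/2 - (1/2)e^(-2x)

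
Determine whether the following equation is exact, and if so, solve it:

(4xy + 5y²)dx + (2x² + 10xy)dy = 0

Verify exactness: ∂M/∂y = ∂N/∂x ✓
Find F(x,y) such that ∂F/∂x = M, ∂F/∂y = N
Solution: 2x²y + 5xy² = C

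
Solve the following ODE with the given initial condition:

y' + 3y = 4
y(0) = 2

General solution: y = 4/3 + Ce^(-3x)
Applying y(0) = 2: C = 2 - 4/3 = 2/3
Particular solution: y = 4/3 + (2/3)e^(-3x)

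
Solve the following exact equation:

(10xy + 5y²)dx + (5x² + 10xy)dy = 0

Verify exactness: ∂M/∂y = ∂N/∂x ✓
Find F(x,y) such that ∂F/∂x = M, ∂F/∂y = N
Solution: 5x²y + 5xy² = C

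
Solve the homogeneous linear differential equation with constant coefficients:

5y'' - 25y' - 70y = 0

Characteristic equation: 5r² - 25r - 70 = 0
Divide by 5: r² - 5r - 14 = 0
Roots: r = 7, -2 (distinct real)
General solution: y = C₁e^(7x) + C₂e^(-2x)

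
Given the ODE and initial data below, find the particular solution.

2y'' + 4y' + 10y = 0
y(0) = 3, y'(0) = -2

General solution: y = e^(-x)(C₁cos(2x) + C₂sin(2x))
Complex roots r = -1 ± 2i
Applying ICs: C₁ = 3, C₂ = 1/2
Particular solution: y = e^(-x)(3cos(2x) + (1/2)sin(2x))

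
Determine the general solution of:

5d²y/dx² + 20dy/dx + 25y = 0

Characteristic equation: 5r² + 20r + 25 = 0
Divide by 5: r² + 4r + 5 = 0
Roots: r = -2 ± i (complex conjugates)
General solution: y = e^(-2x)(C₁cos(x) + C₂sin(x))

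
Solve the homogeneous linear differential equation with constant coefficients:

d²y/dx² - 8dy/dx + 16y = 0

Characteristic equation: r² - 8r + 16 = 0
Factored: (r - 4)² = 0
Repeated root: r = 4
General solution: y = (C₁ + C₂x)e^(4x)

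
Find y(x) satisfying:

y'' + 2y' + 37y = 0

Characteristic equation: r² + 2r + 37 = 0
Roots: r = -1 ± 6i (complex conjugates)
General solution: y = e^(-x)(C₁cos(6x) + C₂sin(6x))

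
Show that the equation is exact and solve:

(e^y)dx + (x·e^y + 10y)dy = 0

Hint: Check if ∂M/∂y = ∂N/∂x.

Verify exactness: ∂M/∂y = ∂N/∂x ✓
Find F(x,y) such that ∂F/∂x = M, ∂F/∂y = N
Solution: x·e^y + 5y² = C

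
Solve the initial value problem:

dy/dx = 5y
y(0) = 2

General solution: y = Ce^(5x)
Applying IC y(0) = 2:
Particular solution: y = 2e^(5x)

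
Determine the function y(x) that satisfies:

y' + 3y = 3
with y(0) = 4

General solution: y = 1 + Ce^(-3x)
Applying y(0) = 4: C = 4 - 1 = 3
Particular solution: y = 1 + 3e^(-3x)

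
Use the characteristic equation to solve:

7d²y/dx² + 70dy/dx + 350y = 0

Characteristic equation: 7r² + 70r + 350 = 0
Divide by 7: r² + 10r + 50 = 0
Roots: r = -5 ± 5i (complex conjugates)
General solution: y = e^(-5x)(C₁cos(5x) + C₂sin(5x))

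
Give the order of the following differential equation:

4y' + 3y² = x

The order is 1 (highest derivative is of order 1).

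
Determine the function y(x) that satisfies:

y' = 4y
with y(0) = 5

General solution: y = Ce^(4x)
Applying IC y(0) = 5:
Particular solution: y = 5e^(4x)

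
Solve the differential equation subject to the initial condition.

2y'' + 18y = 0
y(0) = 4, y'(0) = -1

General solution: y = C₁cos(3x) + C₂sin(3x)
Complex roots r = ±3i
Applying ICs: C₁ = 4, C₂ = -1/3
Particular solution: y = 4cos(3x) - (1/3)sin(3x)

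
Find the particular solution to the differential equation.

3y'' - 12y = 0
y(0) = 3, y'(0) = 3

General solution: y = C₁e^(2x) + C₂e^(-2x)
Applying ICs: C₁ = 9/4, C₂ = 3/4
Particular solution: y = (9/4)e^(2x) + (3/4)e^(-2x)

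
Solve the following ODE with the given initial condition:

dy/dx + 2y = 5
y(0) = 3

General solution: y = 5/2 + Ce^(-2x)
Applying y(0) = 3: C = 3 - 5/2 = 1/2
Particular solution: y = 5/2 + (1/2)e^(-2x)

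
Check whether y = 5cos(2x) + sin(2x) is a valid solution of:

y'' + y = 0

Verification:
y'' = -20cos(2x) - 4sin(2x)
y'' + y ≠ 0 (frequency mismatch: got 4 instead of 1)

No, it is not a solution.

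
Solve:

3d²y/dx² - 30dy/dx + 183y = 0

Characteristic equation: 3r² - 30r + 183 = 0
Divide by 3: r² - 10r + 61 = 0
Roots: r = 5 ± 6i (complex conjugates)
General solution: y = e^(5x)(C₁cos(6x) + C₂sin(6x))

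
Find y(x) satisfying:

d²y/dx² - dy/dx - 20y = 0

Characteristic equation: r² - r - 20 = 0
Roots: r = 5, -4 (distinct real)
General solution: y = C₁e^(5x) + C₂e^(-4x)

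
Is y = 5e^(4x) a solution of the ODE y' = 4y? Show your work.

Verification:
y = 5e^(4x)
y' = 20e^(4x)
4y = 20e^(4x)
y' = 4y ✓

Yes, it is a solution.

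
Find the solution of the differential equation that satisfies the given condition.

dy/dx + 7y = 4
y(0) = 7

General solution: y = 4/7 + Ce^(-7x)
Applying y(0) = 7: C = 7 - 4/7 = 45/7
Particular solution: y = 4/7 + (45/7)e^(-7x)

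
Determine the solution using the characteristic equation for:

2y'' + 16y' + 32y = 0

Characteristic equation: 2r² + 16r + 32 = 0
Divide by 2: r² + 8r + 16 = 0
Factored: (r + 4)² = 0
Repeated root: r = -4
General solution: y = (C₁ + C₂x)e^(-4x)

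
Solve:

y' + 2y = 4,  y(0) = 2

General solution: y = 2 + Ce^(-2x)
Applying y(0) = 2: C = 2 - 2 = 0
Particular solution: y = 2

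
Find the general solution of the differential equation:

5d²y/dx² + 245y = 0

Characteristic equation: 5r² + 245 = 0
Divide by 5: r² + 49 = 0
Roots: r = ±7i (complex conjugates)
General solution: y = C₁cos(7x) + C₂sin(7x)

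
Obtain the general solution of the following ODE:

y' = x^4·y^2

Separating variables and integrating:
-1/y = x^5/5 + C

General solution: y^-1 = (-1/5)x^5 + C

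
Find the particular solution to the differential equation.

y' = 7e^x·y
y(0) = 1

General solution: y = Ce^(7e^x)
Applying IC y(0) = 1:
Particular solution: y = e^(7(e^x - 1))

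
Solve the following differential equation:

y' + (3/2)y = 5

Using integrating factor method:

General solution: y = 10/3 + Ce^(-3x/2)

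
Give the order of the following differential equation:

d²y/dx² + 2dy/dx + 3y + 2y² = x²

The order is 2 (highest derivative is of order 2).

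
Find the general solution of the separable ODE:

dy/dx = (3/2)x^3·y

Separating variables and integrating:
ln|y| = 3x^4/8 + C

General solution: y = Ce^(3x^4/8)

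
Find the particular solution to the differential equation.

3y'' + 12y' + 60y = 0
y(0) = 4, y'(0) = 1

General solution: y = e^(-2x)(C₁cos(4x) + C₂sin(4x))
Complex roots r = -2 ± 4i
Applying ICs: C₁ = 4, C₂ = 9/4
Particular solution: y = e^(-2x)(4cos(4x) + (9/4)sin(4x))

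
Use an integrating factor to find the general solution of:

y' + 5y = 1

Using integrating factor method:

General solution: y = 1/5 + Ce^(-5x)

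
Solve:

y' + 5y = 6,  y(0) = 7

General solution: y = 6/5 + Ce^(-5x)
Applying y(0) = 7: C = 7 - 6/5 = 29/5
Particular solution: y = 6/5 + (29/5)e^(-5x)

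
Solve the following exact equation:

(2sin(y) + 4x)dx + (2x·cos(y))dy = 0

Verify exactness: ∂M/∂y = ∂N/∂x ✓
Find F(x,y) such that ∂F/∂x = M, ∂F/∂y = N
Solution: 2x·sin(y) + 2x² = C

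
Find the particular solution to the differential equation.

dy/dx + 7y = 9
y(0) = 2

General solution: y = 9/7 + Ce^(-7x)
Applying y(0) = 2: C = 2 - 9/7 = 5/7
Particular solution: y = 9/7 + (5/7)e^(-7x)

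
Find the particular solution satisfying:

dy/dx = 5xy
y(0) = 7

General solution: y = Ce^(5x²/2)
Applying IC y(0) = 7:
Particular solution: y = 7e^(5x²/2)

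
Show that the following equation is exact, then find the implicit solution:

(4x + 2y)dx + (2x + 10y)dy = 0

Verify exactness: ∂M/∂y = ∂N/∂x ✓
Find F(x,y) such that ∂F/∂x = M, ∂F/∂y = N
Solution: 2x² + 2xy + 5y² = C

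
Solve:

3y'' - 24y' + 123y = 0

Characteristic equation: 3r² - 24r + 123 = 0
Divide by 3: r² - 8r + 41 = 0
Roots: r = 4 ± 5i (complex conjugates)
General solution: y = e^(4x)(C₁cos(5x) + C₂sin(5x))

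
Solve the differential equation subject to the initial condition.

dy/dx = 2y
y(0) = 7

General solution: y = Ce^(2x)
Applying IC y(0) = 7:
Particular solution: y = 7e^(2x)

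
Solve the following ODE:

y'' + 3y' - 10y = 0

Characteristic equation: r² + 3r - 10 = 0
Roots: r = 2, -5 (distinct real)
General solution: y = C₁e^(2x) + C₂e^(-5x)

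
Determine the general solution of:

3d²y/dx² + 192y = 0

Characteristic equation: 3r² + 192 = 0
Divide by 3: r² + 64 = 0
Roots: r = ±8i (complex conjugates)
General solution: y = C₁cos(8x) + C₂sin(8x)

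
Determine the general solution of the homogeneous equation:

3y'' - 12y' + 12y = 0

Characteristic equation: 3r² - 12r + 12 = 0
Divide by 3: r² - 4r + 4 = 0
Factored: (r - 2)² = 0
Repeated root: r = 2
General solution: y = (C₁ + C₂x)e^(2x)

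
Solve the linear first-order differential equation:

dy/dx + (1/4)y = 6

Using integrating factor method:

General solution: y = 24 + Ce^(-x/4)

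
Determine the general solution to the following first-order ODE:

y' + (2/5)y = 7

Using integrating factor method:

General solution: y = 35/2 + Ce^(-2x/5)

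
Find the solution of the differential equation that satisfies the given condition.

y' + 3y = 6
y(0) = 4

General solution: y = 2 + Ce^(-3x)
Applying y(0) = 4: C = 4 - 2 = 2
Particular solution: y = 2 + 2e^(-3x)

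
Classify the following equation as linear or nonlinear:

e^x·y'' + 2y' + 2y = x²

Linear (y and its derivatives appear to the first power only, no products of y terms)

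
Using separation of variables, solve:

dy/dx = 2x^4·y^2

Separating variables and integrating:
-1/y = 2x^5/5 + C

General solution: y^-1 = (-2/5)x^5 + C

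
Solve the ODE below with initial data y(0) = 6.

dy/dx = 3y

General solution: y = Ce^(3x)
Applying IC y(0) = 6:
Particular solution: y = 6e^(3x)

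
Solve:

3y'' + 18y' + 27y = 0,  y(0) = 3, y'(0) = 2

General solution: y = (C₁ + C₂x)e^(-3x)
Repeated root r = -3
Applying ICs: C₁ = 3, C₂ = 11
Particular solution: y = (3 + 11x)e^(-3x)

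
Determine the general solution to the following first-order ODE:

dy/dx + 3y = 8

Using integrating factor method:

General solution: y = 8/3 + Ce^(-3x)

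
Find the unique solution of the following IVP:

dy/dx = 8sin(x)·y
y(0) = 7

General solution: y = Ce^(-8cos(x))
Applying IC y(0) = 7:
Particular solution: y = 7e^(8(1-cos(x)))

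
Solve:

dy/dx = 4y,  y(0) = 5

General solution: y = Ce^(4x)
Applying IC y(0) = 5:
Particular solution: y = 5e^(4x)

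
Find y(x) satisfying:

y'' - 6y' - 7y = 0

Characteristic equation: r² - 6r - 7 = 0
Roots: r = 7, -1 (distinct real)
General solution: y = C₁e^(7x) + C₂e^(-x)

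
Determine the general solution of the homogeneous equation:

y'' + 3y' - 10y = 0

Characteristic equation: r² + 3r - 10 = 0
Roots: r = 2, -5 (distinct real)
General solution: y = C₁e^(2x) + C₂e^(-5x)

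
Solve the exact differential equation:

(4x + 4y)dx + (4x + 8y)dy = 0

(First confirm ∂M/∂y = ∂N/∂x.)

Verify exactness: ∂M/∂y = ∂N/∂x ✓
Find F(x,y) such that ∂F/∂x = M, ∂F/∂y = N
Solution: 2x² + 4xy + 4y² = C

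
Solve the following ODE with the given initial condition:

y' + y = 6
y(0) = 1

General solution: y = 6 + Ce^(-x)
Applying y(0) = 1: C = 1 - 6 = -5
Particular solution: y = 6 - 5e^(-x)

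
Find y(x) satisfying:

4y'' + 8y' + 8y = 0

Characteristic equation: 4r² + 8r + 8 = 0
Divide by 4: r² + 2r + 2 = 0
Roots: r = -1 ± i (complex conjugates)
General solution: y = e^(-x)(C₁cos(x) + C₂sin(x))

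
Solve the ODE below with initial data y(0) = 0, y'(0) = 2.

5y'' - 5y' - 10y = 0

General solution: y = C₁e^(2x) + C₂e^(-x)
Applying ICs: C₁ = 2/3, C₂ = -2/3
Particular solution: y = (2/3)e^(2x) - (2/3)e^(-x)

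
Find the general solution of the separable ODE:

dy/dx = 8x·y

Separating variables and integrating:
ln|y| = 4x^2 + C

General solution: y = Ce^(4x^2)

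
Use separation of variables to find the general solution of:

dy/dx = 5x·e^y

Separating variables and integrating:
-e^(-y) = 5x²/2 + C

General solution: y = -ln(C - 5x²/2)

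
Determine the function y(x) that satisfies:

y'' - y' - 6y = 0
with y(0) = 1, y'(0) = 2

General solution: y = C₁e^(3x) + C₂e^(-2x)
Applying ICs: C₁ = 4/5, C₂ = 1/5
Particular solution: y = (4/5)e^(3x) + (1/5)e^(-2x)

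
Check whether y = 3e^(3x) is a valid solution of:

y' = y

Verification:
y = 3e^(3x)
y' = 9e^(3x)
But y = 3e^(3x)
y' ≠ y — the derivative does not match

No, it is not a solution.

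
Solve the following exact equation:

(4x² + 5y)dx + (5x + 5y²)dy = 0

Verify exactness: ∂M/∂y = ∂N/∂x ✓
Find F(x,y) such that ∂F/∂x = M, ∂F/∂y = N
Solution: 4x³/3 + 5xy + 5y³/3 = C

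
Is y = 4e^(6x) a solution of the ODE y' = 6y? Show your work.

Verification:
y = 4e^(6x)
y' = 24e^(6x)
6y = 24e^(6x)
y' = 6y ✓

Yes, it is a solution.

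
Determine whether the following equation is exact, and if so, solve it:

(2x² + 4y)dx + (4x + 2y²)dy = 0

Verify exactness: ∂M/∂y = ∂N/∂x ✓
Find F(x,y) such that ∂F/∂x = M, ∂F/∂y = N
Solution: 2x³/3 + 4xy + 2y³/3 = C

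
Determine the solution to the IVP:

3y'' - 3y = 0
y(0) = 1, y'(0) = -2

General solution: y = C₁e^x + C₂e^(-x)
Applying ICs: C₁ = -1/2, C₂ = 3/2
Particular solution: y = -(1/2)e^x + (3/2)e^(-x)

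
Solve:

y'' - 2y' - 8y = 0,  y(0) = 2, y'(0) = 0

General solution: y = C₁e^(4x) + C₂e^(-2x)
Applying ICs: C₁ = 2/3, C₂ = 4/3
Particular solution: y = (2/3)e^(4x) + (4/3)e^(-2x)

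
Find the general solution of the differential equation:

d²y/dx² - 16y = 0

Characteristic equation: r² - 16 = 0
Roots: r = 4, -4 (distinct real)
General solution: y = C₁e^(4x) + C₂e^(-4x)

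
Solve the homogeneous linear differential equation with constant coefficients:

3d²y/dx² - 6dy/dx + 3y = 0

Characteristic equation: 3r² - 6r + 3 = 0
Divide by 3: r² - 2r + 1 = 0
Factored: (r - 1)² = 0
Repeated root: r = 1
General solution: y = (C₁ + C₂x)e^x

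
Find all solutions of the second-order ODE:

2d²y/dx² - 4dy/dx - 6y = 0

Characteristic equation: 2r² - 4r - 6 = 0
Divide by 2: r² - 2r - 3 = 0
Roots: r = 3, -1 (distinct real)
General solution: y = C₁e^(3x) + C₂e^(-x)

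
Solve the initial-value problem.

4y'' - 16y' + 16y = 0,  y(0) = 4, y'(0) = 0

General solution: y = (C₁ + C₂x)e^(2x)
Repeated root r = 2
Applying ICs: C₁ = 4, C₂ = -8
Particular solution: y = (4 - 8x)e^(2x)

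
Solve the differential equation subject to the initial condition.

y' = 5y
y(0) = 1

General solution: y = Ce^(5x)
Applying IC y(0) = 1:
Particular solution: y = e^(5x)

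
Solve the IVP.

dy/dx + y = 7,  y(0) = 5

General solution: y = 7 + Ce^(-x)
Applying y(0) = 5: C = 5 - 7 = -2
Particular solution: y = 7 - 2e^(-x)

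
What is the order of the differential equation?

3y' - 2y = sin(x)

The order is 1 (highest derivative is of order 1).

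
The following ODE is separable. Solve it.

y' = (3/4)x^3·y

Separating variables and integrating:
ln|y| = 3x^4/16 + C

General solution: y = Ce^(3x^4/16)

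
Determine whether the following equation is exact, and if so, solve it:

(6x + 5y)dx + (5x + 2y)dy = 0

Verify exactness: ∂M/∂y = ∂N/∂x ✓
Find F(x,y) such that ∂F/∂x = M, ∂F/∂y = N
Solution: 3x² + 5xy + y² = C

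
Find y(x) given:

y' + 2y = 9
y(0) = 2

General solution: y = 9/2 + Ce^(-2x)
Applying y(0) = 2: C = 2 - 9/2 = -5/2
Particular solution: y = 9/2 - (5/2)e^(-2x)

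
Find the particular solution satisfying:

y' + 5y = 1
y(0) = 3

General solution: y = 1/5 + Ce^(-5x)
Applying y(0) = 3: C = 3 - 1/5 = 14/5
Particular solution: y = 1/5 + (14/5)e^(-5x)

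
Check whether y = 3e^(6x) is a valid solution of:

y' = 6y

Verification:
y = 3e^(6x)
y' = 18e^(6x)
6y = 18e^(6x)
y' = 6y ✓

Yes, it is a solution.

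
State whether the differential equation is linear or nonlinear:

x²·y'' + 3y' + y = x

Linear (y and its derivatives appear to the first power only, no products of y terms)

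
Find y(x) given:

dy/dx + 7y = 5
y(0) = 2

General solution: y = 5/7 + Ce^(-7x)
Applying y(0) = 2: C = 2 - 5/7 = 9/7
Particular solution: y = 5/7 + (9/7)e^(-7x)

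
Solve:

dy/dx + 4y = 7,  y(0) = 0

General solution: y = 7/4 + Ce^(-4x)
Applying y(0) = 0: C = 0 - 7/4 = -7/4
Particular solution: y = 7/4 - (7/4)e^(-4x)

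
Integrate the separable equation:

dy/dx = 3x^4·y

Separating variables and integrating:
ln|y| = 3x^5/5 + C

General solution: y = Ce^(3x^5/5)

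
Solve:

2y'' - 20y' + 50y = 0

Characteristic equation: 2r² - 20r + 50 = 0
Divide by 2: r² - 10r + 25 = 0
Factored: (r - 5)² = 0
Repeated root: r = 5
General solution: y = (C₁ + C₂x)e^(5x)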